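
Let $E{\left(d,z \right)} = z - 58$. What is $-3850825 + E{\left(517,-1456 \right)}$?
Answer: $-3852339$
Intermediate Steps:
$E{\left(d,z \right)} = -58 + z$
$-3850825 + E{\left(517,-1456 \right)} = -3850825 - 1514 = -3852339$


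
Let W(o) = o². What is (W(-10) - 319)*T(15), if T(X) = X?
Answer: -3285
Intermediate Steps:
(W(-10) - 319)*T(15) = ((-10)² - 319)*15 = (100 - 319)*15 = -219*15 = -3285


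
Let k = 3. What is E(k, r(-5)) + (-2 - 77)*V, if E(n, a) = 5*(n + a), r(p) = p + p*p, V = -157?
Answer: 12518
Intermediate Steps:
r(p) = p + p**2
E(n, a) = 5*a + 5*n (E(n, a) = 5*(a + n) = 5*a + 5*n)
E(k, r(-5)) + (-2 - 77)*V = (5*(-5*(1 - 5)) + 5*3) + (-2 - 77)*(-157) = (5*(-5*(-4)) + 15) - 79*(-157) = (5*20 + 15) + 12403 = (100 + 15) + 12403 = 115 + 12403 = 12518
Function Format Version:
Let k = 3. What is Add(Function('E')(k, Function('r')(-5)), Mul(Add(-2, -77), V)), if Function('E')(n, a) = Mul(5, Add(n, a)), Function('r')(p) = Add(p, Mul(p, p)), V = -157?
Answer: 12518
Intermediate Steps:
Function('r')(p) = Add(p, Pow(p, 2))
Function('E')(n, a) = Add(Mul(5, a), Mul(5, n)) (Function('E')(n, a) = Mul(5, Add(a, n)) = Add(Mul(5, a), Mul(5, n)))
Add(Function('E')(k, Function('r')(-5)), Mul(Add(-2, -77), V)) = Add(Add(Mul(5, Mul(-5, Add(1, -5))), Mul(5, 3)), Mul(Add(-2, -77), -157)) = Add(Add(Mul(5, Mul(-5, -4)), 15), Mul(-79, -157)) = Add(Add(Mul(5, 20), 15), 12403) = Add(Add(100, 15), 12403) = Add(115, 12403) = 12518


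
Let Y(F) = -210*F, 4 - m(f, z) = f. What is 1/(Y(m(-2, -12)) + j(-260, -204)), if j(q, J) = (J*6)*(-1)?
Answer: -1/36 ≈ -0.027778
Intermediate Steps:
j(q, J) = -6*J (j(q, J) = (6*J)*(-1) = -6*J)
m(f, z) = 4 - f
1/(Y(m(-2, -12)) + j(-260, -204)) = 1/(-210*(4 - 1*(-2)) - 6*(-204)) = 1/(-210*(4 + 2) + 1224) = 1/(-210*6 + 1224) = 1/(-1260 + 1224) = 1/(-36) = -1/36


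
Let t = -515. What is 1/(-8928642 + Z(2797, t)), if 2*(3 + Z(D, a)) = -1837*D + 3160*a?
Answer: -2/24622779 ≈ -8.1226e-8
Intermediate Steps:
Z(D, a) = -3 + 1580*a - 1837*D/2 (Z(D, a) = -3 + (-1837*D + 3160*a)/2 = -3 + (1580*a - 1837*D/2) = -3 + 1580*a - 1837*D/2)
1/(-8928642 + Z(2797, t)) = 1/(-8928642 + (-3 + 1580*(-515) - 1837/2*2797)) = 1/(-8928642 + (-3 - 813700 - 5138089/2)) = 1/(-8928642 - 6765495/2) = 1/(-24622779/2) = -2/24622779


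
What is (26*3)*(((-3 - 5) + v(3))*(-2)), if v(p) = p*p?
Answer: -156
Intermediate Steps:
v(p) = p²
(26*3)*(((-3 - 5) + v(3))*(-2)) = (26*3)*(((-3 - 5) + 3²)*(-2)) = 78*((-8 + 9)*(-2)) = 78*(1*(-2)) = 78*(-2) = -156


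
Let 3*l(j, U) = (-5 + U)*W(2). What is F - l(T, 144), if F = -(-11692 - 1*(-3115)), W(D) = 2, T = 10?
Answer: 25453/3 ≈ 8484.3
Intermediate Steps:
l(j, U) = -10/3 + 2*U/3 (l(j, U) = ((-5 + U)*2)/3 = (-10 + 2*U)/3 = -10/3 + 2*U/3)
F = 8577 (F = -(-11692 + 3115) = -1*(-8577) = 8577)
F - l(T, 144) = 8577 - (-10/3 + (2/3)*144) = 8577 - (-10/3 + 96) = 8577 - 1*278/3 = 8577 - 278/3 = 25453/3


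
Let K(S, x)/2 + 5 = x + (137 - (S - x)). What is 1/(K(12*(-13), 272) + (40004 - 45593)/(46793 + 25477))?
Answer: 8030/13361299 ≈ 0.00060099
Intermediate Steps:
K(S, x) = 264 - 2*S + 4*x (K(S, x) = -10 + 2*(x + (137 - (S - x))) = -10 + 2*(x + (137 + (x - S))) = -10 + 2*(x + (137 + x - S)) = -10 + 2*(137 - S + 2*x) = -10 + (274 - 2*S + 4*x) = 264 - 2*S + 4*x)
1/(K(12*(-13), 272) + (40004 - 45593)/(46793 + 25477)) = 1/((264 - 24*(-13) + 4*272) + (40004 - 45593)/(46793 + 25477)) = 1/((264 - 2*(-156) + 1088) - 5589/72270) = 1/((264 + 312 + 1088) - 5589*1/72270) = 1/(1664 - 621/8030) = 1/(13361299/8030) = 8030/13361299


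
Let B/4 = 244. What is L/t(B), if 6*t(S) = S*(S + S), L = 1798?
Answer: 2697/476288 ≈ 0.0056625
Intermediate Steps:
B = 976 (B = 4*244 = 976)
t(S) = S²/3 (t(S) = (S*(S + S))/6 = (S*(2*S))/6 = (2*S²)/6 = S²/3)
L/t(B) = 1798/(((⅓)*976²)) = 1798/(((⅓)*952576)) = 1798/(952576/3) = 1798*(3/952576) = 2697/476288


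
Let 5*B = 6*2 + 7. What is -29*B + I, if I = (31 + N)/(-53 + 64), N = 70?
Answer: -5556/55 ≈ -101.02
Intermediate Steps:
B = 19/5 (B = (6*2 + 7)/5 = (12 + 7)/5 = (⅕)*19 = 19/5 ≈ 3.8000)
I = 101/11 (I = (31 + 70)/(-53 + 64) = 101/11 ≈ 9.1818)
-29*B + I = -29*19/5 + 101/11 = -551/5 + 101/11 = -5556/55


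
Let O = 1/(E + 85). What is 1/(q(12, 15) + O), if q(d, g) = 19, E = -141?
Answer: 56/1063 ≈ 0.052681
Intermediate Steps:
O = -1/56 (O = 1/(-141 + 85) = 1/(-56) = -1/56 ≈ -0.017857)
1/(q(12, 15) + O) = 1/(19 - 1/56) = 1/(1063/56) = 56/1063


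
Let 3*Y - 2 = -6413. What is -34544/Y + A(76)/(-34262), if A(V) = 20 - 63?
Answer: 1183638419/73217894 ≈ 16.166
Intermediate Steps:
Y = -2137 (Y = ⅔ + (⅓)*(-6413) = ⅔ - 6413/3 = -2137)
A(V) = -43
-34544/Y + A(76)/(-34262) = -34544/(-2137) - 43/(-34262) = -34544*(-1/2137) - 43*(-1/34262) = 34544/2137 + 43/34262 = 1183638419/73217894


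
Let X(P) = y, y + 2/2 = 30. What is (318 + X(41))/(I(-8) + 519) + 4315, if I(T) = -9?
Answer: 2200997/510 ≈ 4315.7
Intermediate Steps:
y = 29 (y = -1 + 30 = 29)
X(P) = 29
(318 + X(41))/(I(-8) + 519) + 4315 = (318 + 29)/(-9 + 519) + 4315 = 347/510 + 4315 = 2200997/510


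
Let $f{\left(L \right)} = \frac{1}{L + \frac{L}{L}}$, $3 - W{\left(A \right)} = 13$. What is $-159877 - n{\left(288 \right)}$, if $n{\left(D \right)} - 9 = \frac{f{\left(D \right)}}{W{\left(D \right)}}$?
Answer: $- \frac{462070539}{2890} \approx -1.5989 \cdot 10^{5}$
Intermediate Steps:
$W{\left(A \right)} = -10$ ($W{\left(A \right)} = 3 - 13 = -10$)
$f{\left(L \right)} = \frac{1}{1 + L}$ ($f{\left(L \right)} = \frac{1}{L + 1} = \frac{1}{1 + L}$)
$n{\left(D \right)} = 9 - \frac{1}{10 \left(1 + D\right)}$ ($n{\left(D \right)} = 9 + \frac{1}{\left(1 + D\right) \left(-10\right)} = 9 + \frac{1}{1 + D} \left(- \frac{1}{10}\right) = 9 - \frac{1}{10 \left(1 + D\right)}$)
$-159877 - n{\left(288 \right)} = -159877 - \frac{89 + 90 \cdot 288}{10 \left(1 + 288\right)} = -159877 - \frac{89 + 25920}{10 \cdot 289} = -159877 - \frac{1}{10} \cdot \frac{1}{289} \cdot 26009 = -159877 - \frac{26009}{2890} = - \frac{462070539}{2890}$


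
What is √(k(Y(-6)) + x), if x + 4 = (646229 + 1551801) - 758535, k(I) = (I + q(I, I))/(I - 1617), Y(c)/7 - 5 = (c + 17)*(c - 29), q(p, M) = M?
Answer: 33*√493473539/611 ≈ 1199.8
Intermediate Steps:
Y(c) = 35 + 7*(-29 + c)*(17 + c) (Y(c) = 35 + 7*((c + 17)*(c - 29)) = 35 + 7*((17 + c)*(-29 + c)) = 35 + 7*((-29 + c)*(17 + c)) = 35 + 7*(-29 + c)*(17 + c))
k(I) = 2*I/(-1617 + I) (k(I) = (I + I)/(I - 1617) = (2*I)/(-1617 + I) = 2*I/(-1617 + I))
x = 1439491 (x = -4 + ((646229 + 1551801) - 758535) = -4 + (2198030 - 758535) = -4 + 1439495 = 1439491)
√(k(Y(-6)) + x) = √(2*(-3416 - 84*(-6) + 7*(-6)²)/(-1617 + (-3416 - 84*(-6) + 7*(-6)²)) + 1439491) = √(2*(-3416 + 504 + 7*36)/(-1617 + (-3416 + 504 + 7*36)) + 1439491) = √(2*(-3416 + 504 + 252)/(-1617 + (-3416 + 504 + 252)) + 1439491) = √(2*(-2660)/(-1617 - 2660) + 1439491) = √(2*(-2660)/(-4277) + 1439491) = √(2*(-2660)*(-1/4277) + 1439491) = √(760/611 + 1439491) = √(879529761/611) = 33*√493473539/611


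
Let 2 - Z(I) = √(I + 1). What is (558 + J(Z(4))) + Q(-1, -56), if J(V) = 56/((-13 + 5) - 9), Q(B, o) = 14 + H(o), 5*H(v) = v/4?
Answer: 48102/85 ≈ 565.91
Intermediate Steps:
H(v) = v/20 (H(v) = (v/4)/5 = v/20)
Z(I) = 2 - √(1 + I) (Z(I) = 2 - √(I + 1) = 2 - √(1 + I))
Q(B, o) = 14 + o/20
J(V) = -56/17 (J(V) = 56/(-8 - 9) = 56/(-17) = 56*(-1/17) = -56/17)
(558 + J(Z(4))) + Q(-1, -56) = (558 - 56/17) + (14 + (1/20)*(-56)) = 9430/17 + (14 - 14/5) = 9430/17 + 56/5 = 48102/85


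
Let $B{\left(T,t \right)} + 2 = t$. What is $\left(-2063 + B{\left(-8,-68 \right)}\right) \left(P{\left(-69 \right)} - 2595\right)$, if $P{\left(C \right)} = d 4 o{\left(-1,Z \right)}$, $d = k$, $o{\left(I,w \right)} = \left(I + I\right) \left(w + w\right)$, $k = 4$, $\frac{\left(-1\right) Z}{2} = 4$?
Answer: $4443039$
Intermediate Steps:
$Z = -8$ ($Z = \left(-2\right) 4 = -8$)
$o{\left(I,w \right)} = 4 I w$ ($o{\left(I,w \right)} = 2 I 2 w = 4 I w$)
$d = 4$
$B{\left(T,t \right)} = -2 + t$
$P{\left(C \right)} = 512$ ($P{\left(C \right)} = 4 \cdot 4 \cdot 4 \left(-1\right) \left(-8\right) = 16 \cdot 32 = 512$)
$\left(-2063 + B{\left(-8,-68 \right)}\right) \left(P{\left(-69 \right)} - 2595\right) = \left(-2063 - 70\right) \left(512 - 2595\right) = \left(-2063 - 70\right) \left(-2083\right) = \left(-2133\right) \left(-2083\right) = 4443039$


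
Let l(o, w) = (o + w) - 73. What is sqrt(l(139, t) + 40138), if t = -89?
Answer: sqrt(40115) ≈ 200.29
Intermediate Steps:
l(o, w) = -73 + o + w
sqrt(l(139, t) + 40138) = sqrt((-73 + 139 - 89) + 40138) = sqrt(-23 + 40138) = sqrt(40115)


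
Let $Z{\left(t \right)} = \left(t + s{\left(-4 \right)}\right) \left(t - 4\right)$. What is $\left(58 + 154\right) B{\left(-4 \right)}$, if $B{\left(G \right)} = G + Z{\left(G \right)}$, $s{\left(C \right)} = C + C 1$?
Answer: $19504$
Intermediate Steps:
$s{\left(C \right)} = 2 C$ ($s{\left(C \right)} = C + C = 2 C$)
$Z{\left(t \right)} = \left(-8 + t\right) \left(-4 + t\right)$ ($Z{\left(t \right)} = \left(t + 2 \left(-4\right)\right) \left(t - 4\right) = \left(t - 8\right) \left(-4 + t\right) = \left(-8 + t\right) \left(-4 + t\right)$)
$B{\left(G \right)} = 32 + G^{2} - 11 G$ ($B{\left(G \right)} = G + \left(32 + G^{2} - 12 G\right) = 32 + G^{2} - 11 G$)
$\left(58 + 154\right) B{\left(-4 \right)} = \left(58 + 154\right) \left(32 + \left(-4\right)^{2} - -44\right) = 212 \left(32 + 16 + 44\right) = 212 \cdot 92 = 19504$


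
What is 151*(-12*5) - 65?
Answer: -9125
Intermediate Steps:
151*(-12*5) - 65 = 151*(-60) - 65 = -9060 - 65 = -9125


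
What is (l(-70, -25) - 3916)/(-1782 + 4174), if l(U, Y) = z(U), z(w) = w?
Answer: -1993/1196 ≈ -1.6664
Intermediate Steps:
l(U, Y) = U
(l(-70, -25) - 3916)/(-1782 + 4174) = (-70 - 3916)/(-1782 + 4174) = -3986/2392 = -3986*1/2392 = -1993/1196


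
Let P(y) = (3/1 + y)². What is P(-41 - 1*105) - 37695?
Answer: -17246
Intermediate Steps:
P(y) = (3 + y)² (P(y) = (3*1 + y)² = (3 + y)²)
P(-41 - 1*105) - 37695 = (3 + (-41 - 1*105))² - 37695 = (3 + (-41 - 105))² - 37695 = (3 - 146)² - 37695 = (-143)² - 37695 = 20449 - 37695 = -17246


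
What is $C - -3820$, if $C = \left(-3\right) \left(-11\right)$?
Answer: $3853$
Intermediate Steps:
$C = 33$
$C - -3820 = 33 - -3820 = 33 + 3820 = 3853$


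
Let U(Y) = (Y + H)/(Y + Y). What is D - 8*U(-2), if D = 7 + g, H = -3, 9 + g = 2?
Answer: -10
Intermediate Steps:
g = -7 (g = -9 + 2 = -7)
D = 0 (D = 7 - 7 = 0)
U(Y) = (-3 + Y)/(2*Y) (U(Y) = (Y - 3)/(Y + Y) = (-3 + Y)/((2*Y)) = (-3 + Y)*(1/(2*Y)) = (-3 + Y)/(2*Y))
D - 8*U(-2) = 0 - 4*(-3 - 2)/(-2) = 0 - 4*(-1)*(-5)/2 = 0 - 8*5/4 = 0 - 10 = -10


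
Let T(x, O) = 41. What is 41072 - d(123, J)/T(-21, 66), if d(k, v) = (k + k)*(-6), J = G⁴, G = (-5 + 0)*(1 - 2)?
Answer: 41108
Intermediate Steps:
G = 5 (G = -5*(-1) = 5)
J = 625 (J = 5⁴ = 625)
d(k, v) = -12*k (d(k, v) = (2*k)*(-6) = -12*k)
41072 - d(123, J)/T(-21, 66) = 41072 - (-12*123)/41 = 41072 - (-1476)/41 = 41072 - 1*(-36) = 41072 + 36 = 41108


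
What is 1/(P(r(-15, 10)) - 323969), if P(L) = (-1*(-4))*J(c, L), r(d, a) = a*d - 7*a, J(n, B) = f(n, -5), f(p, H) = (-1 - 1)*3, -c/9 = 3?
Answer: -1/323993 ≈ -3.0865e-6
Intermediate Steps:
c = -27 (c = -9*3 = -27)
f(p, H) = -6 (f(p, H) = -2*3 = -6)
J(n, B) = -6
r(d, a) = -7*a + a*d
P(L) = -24 (P(L) = -1*(-4)*(-6) = 4*(-6) = -24)
1/(P(r(-15, 10)) - 323969) = 1/(-24 - 323969) = 1/(-323993) = -1/323993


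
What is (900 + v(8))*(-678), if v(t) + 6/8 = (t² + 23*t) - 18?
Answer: -1531263/2 ≈ -7.6563e+5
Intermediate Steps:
v(t) = -75/4 + t² + 23*t (v(t) = -¾ + ((t² + 23*t) - 18) = -¾ + (-18 + t² + 23*t) = -75/4 + t² + 23*t)
(900 + v(8))*(-678) = (900 + (-75/4 + 8² + 23*8))*(-678) = (900 + (-75/4 + 64 + 184))*(-678) = (900 + 917/4)*(-678) = (4517/4)*(-678) = -1531263/2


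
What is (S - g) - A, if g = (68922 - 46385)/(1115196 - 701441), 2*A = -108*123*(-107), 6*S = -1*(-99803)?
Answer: -1723025320777/2482530 ≈ -6.9406e+5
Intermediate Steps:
S = 99803/6 (S = (-1*(-99803))/6 = (⅙)*99803 = 99803/6 ≈ 16634.)
A = 710694 (A = (-108*123*(-107))/2 = (-13284*(-107))/2 = (½)*1421388 = 710694)
g = 22537/413755 ≈ 0.054469
(S - g) - A = (99803/6 - 1*22537/413755) - 1*710694 = (99803/6 - 22537/413755) - 710694 = 41293855043/2482530 - 710694 = -1723025320777/2482530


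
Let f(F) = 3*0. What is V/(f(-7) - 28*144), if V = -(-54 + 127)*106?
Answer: 3869/2016 ≈ 1.9191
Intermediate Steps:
f(F) = 0
V = -7738 (V = -73*106 = -1*7738 = -7738)
V/(f(-7) - 28*144) = -7738/(0 - 28*144) = -7738/(0 - 4032) = -7738/(-4032) = -7738*(-1/4032) = 3869/2016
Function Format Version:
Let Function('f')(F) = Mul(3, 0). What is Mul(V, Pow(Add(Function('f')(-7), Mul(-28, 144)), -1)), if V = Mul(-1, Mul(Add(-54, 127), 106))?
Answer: Rational(3869, 2016) ≈ 1.9191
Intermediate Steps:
Function('f')(F) = 0
V = -7738 (V = Mul(-1, Mul(73, 106)) = Mul(-1, 7738) = -7738)
Mul(V, Pow(Add(Function('f')(-7), Mul(-28, 144)), -1)) = Mul(-7738, Pow(Add(0, Mul(-28, 144)), -1)) = Mul(-7738, Pow(Add(0, -4032), -1)) = Mul(-7738, Pow(-4032, -1)) = Mul(-7738, Rational(-1, 4032)) = Rational(3869, 2016)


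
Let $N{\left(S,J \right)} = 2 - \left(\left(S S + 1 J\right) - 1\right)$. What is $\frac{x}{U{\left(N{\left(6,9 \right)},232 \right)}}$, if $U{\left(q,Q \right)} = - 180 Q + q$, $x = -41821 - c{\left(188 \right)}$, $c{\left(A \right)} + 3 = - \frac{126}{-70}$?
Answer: $\frac{209099}{209010} \approx 1.0004$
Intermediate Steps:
$c{\left(A \right)} = - \frac{6}{5}$ ($c{\left(A \right)} = -3 - \frac{126}{-70} = -3 - - \frac{9}{5} = -3 + \frac{9}{5} = - \frac{6}{5}$)
$N{\left(S,J \right)} = 3 - J - S^{2}$ ($N{\left(S,J \right)} = 2 - \left(\left(S^{2} + J\right) - 1\right) = 2 - \left(\left(J + S^{2}\right) - 1\right) = 2 - \left(-1 + J + S^{2}\right) = 3 - J - S^{2}$)
$x = - \frac{209099}{5}$ ($x = -41821 - - \frac{6}{5} = -41821 + \frac{6}{5} = - \frac{209099}{5} \approx -41820.0$)
$U{\left(q,Q \right)} = q - 180 Q$
$\frac{x}{U{\left(N{\left(6,9 \right)},232 \right)}} = - \frac{209099}{5 \left(\left(3 - 9 - 6^{2}\right) - 41760\right)} = - \frac{209099}{5 \left(\left(3 - 9 - 36\right) - 41760\right)} = - \frac{209099}{5 \left(-42 - 41760\right)} = - \frac{209099}{5 \left(-41802\right)} = \left(- \frac{209099}{5}\right) \left(- \frac{1}{41802}\right) = \frac{209099}{209010}$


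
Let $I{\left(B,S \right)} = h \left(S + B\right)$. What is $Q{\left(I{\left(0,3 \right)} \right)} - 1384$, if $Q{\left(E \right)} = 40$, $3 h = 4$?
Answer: $-1344$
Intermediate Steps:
$h = \frac{4}{3}$ ($h = \frac{1}{3} \cdot 4 = \frac{4}{3} \approx 1.3333$)
$I{\left(B,S \right)} = \frac{4 B}{3} + \frac{4 S}{3}$ ($I{\left(B,S \right)} = \frac{4 \left(S + B\right)}{3} = \frac{4 \left(B + S\right)}{3} = \frac{4 B}{3} + \frac{4 S}{3}$)
$Q{\left(I{\left(0,3 \right)} \right)} - 1384 = 40 - 1384 = -1344$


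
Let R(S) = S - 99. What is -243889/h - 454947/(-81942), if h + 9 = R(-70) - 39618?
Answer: 6348303875/543493972 ≈ 11.681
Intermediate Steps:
R(S) = -99 + S
h = -39796 (h = -9 + ((-99 - 70) - 39618) = -9 + (-169 - 39618) = -9 - 39787 = -39796)
-243889/h - 454947/(-81942) = -243889/(-39796) - 454947/(-81942) = -243889*(-1/39796) - 454947*(-1/81942) = 243889/39796 + 151649/27314 = 6348303875/543493972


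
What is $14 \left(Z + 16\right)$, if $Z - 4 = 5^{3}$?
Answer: $2030$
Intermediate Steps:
$Z = 129$ ($Z = 4 + 5^{3} = 4 + 125 = 129$)
$14 \left(Z + 16\right) = 14 \left(129 + 16\right) = 14 \cdot 145 = 2030$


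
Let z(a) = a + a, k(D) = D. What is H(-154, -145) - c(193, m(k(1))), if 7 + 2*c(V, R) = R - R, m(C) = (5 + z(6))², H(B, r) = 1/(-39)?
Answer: 271/78 ≈ 3.4744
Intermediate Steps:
z(a) = 2*a
H(B, r) = -1/39
m(C) = 289 (m(C) = (5 + 2*6)² = (5 + 12)² = 17² = 289)
c(V, R) = -7/2 (c(V, R) = -7/2 + (R - R)/2 = -7/2 + (½)*0 = -7/2 + 0 = -7/2)
H(-154, -145) - c(193, m(k(1))) = -1/39 - 1*(-7/2) = -1/39 + 7/2 = 271/78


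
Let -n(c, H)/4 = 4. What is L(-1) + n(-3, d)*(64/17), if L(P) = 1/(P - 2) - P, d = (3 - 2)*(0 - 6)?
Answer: -3038/51 ≈ -59.569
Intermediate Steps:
d = -6 (d = 1*(-6) = -6)
n(c, H) = -16 (n(c, H) = -4*4 = -16)
L(P) = 1/(-2 + P) - P
L(-1) + n(-3, d)*(64/17) = (1 - 1*(-1)² + 2*(-1))/(-2 - 1) - 1024/17 = (1 - 1*1 - 2)/(-3) - 1024/17 = -(1 - 1 - 2)/3 - 16*64/17 = -⅓*(-2) - 1024/17 = ⅔ - 1024/17 = -3038/51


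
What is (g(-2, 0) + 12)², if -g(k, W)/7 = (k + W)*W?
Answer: 144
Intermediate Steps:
g(k, W) = -7*W*(W + k) (g(k, W) = -7*(k + W)*W = -7*(W + k)*W = -7*W*(W + k))
(g(-2, 0) + 12)² = (-7*0*(0 - 2) + 12)² = (-7*0*(-2) + 12)² = (0 + 12)² = 12² = 144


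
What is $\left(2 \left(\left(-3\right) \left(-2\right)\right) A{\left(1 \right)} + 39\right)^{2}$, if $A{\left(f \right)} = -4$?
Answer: $81$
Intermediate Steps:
$\left(2 \left(\left(-3\right) \left(-2\right)\right) A{\left(1 \right)} + 39\right)^{2} = \left(2 \left(\left(-3\right) \left(-2\right)\right) \left(-4\right) + 39\right)^{2} = \left(2 \cdot 6 \left(-4\right) + 39\right)^{2} = \left(12 \left(-4\right) + 39\right)^{2} = \left(-48 + 39\right)^{2} = \left(-9\right)^{2} = 81$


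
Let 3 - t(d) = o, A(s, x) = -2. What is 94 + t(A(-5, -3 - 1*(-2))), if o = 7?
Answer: 90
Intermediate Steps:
t(d) = -4 (t(d) = 3 - 1*7 = 3 - 7 = -4)
94 + t(A(-5, -3 - 1*(-2))) = 94 - 4 = 90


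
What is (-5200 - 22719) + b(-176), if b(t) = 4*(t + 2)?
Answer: -28615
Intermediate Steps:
b(t) = 8 + 4*t (b(t) = 4*(2 + t) = 8 + 4*t)
(-5200 - 22719) + b(-176) = (-5200 - 22719) + (8 + 4*(-176)) = -27919 + (8 - 704) = -27919 - 696 = -28615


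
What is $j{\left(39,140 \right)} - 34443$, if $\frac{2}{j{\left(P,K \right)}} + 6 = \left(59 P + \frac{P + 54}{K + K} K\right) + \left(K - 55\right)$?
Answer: $- \frac{167151875}{4853} \approx -34443.0$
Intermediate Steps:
$j{\left(P,K \right)} = \frac{2}{-34 + K + \frac{119 P}{2}}$ ($j{\left(P,K \right)} = \frac{2}{-6 + \left(\left(59 P + \frac{P + 54}{K + K} K\right) + \left(K - 55\right)\right)} = \frac{2}{-6 + \left(\left(59 P + \frac{54 + P}{2 K} K\right) + \left(K - 55\right)\right)} = \frac{2}{-6 + \left(\left(59 P + \left(54 + P\right) \frac{1}{2 K} K\right) + \left(-55 + K\right)\right)} = \frac{2}{-6 + \left(\left(59 P + \frac{54 + P}{2 K} K\right) + \left(-55 + K\right)\right)} = \frac{2}{-6 + \left(\left(59 P + \left(27 + \frac{P}{2}\right)\right) + \left(-55 + K\right)\right)} = \frac{2}{-6 + \left(\left(27 + \frac{119 P}{2}\right) + \left(-55 + K\right)\right)} = \frac{2}{-6 + \left(-28 + K + \frac{119 P}{2}\right)} = \frac{2}{-34 + K + \frac{119 P}{2}}$)
$j{\left(39,140 \right)} - 34443 = \frac{4}{-68 + 2 \cdot 140 + 119 \cdot 39} - 34443 = \frac{4}{-68 + 280 + 4641} - 34443 = \frac{4}{4853} - 34443 = - \frac{167151875}{4853}$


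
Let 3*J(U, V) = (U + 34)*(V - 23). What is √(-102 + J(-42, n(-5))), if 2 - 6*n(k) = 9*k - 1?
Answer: I*√62 ≈ 7.874*I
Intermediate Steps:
n(k) = ½ - 3*k/2 (n(k) = ⅓ - (9*k - 1)/6 = ⅓ - (-1 + 9*k)/6 = ⅓ + (⅙ - 3*k/2) = ½ - 3*k/2)
J(U, V) = (-23 + V)*(34 + U)/3 (J(U, V) = ((U + 34)*(V - 23))/3 = ((34 + U)*(-23 + V))/3 = ((-23 + V)*(34 + U))/3 = (-23 + V)*(34 + U)/3)
√(-102 + J(-42, n(-5))) = √(-102 + (-782/3 - 23/3*(-42) + 34*(½ - 3/2*(-5))/3 + (⅓)*(-42)*(½ - 3/2*(-5)))) = √(-102 + (-782/3 + 322 + 34*(½ + 15/2)/3 + (⅓)*(-42)*(½ + 15/2))) = √(-102 + (-782/3 + 322 + (34/3)*8 + (⅓)*(-42)*8)) = √(-102 + (-782/3 + 322 + 272/3 - 112)) = √(-102 + 40) = √(-62) = I*√62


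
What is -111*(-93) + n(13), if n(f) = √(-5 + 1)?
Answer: 10323 + 2*I ≈ 10323.0 + 2.0*I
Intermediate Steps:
n(f) = 2*I (n(f) = √(-4) = 2*I)
-111*(-93) + n(13) = -111*(-93) + 2*I = 10323 + 2*I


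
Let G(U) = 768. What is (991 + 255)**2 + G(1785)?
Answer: 1553284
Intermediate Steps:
(991 + 255)**2 + G(1785) = (991 + 255)**2 + 768 = 1246**2 + 768 = 1552516 + 768 = 1553284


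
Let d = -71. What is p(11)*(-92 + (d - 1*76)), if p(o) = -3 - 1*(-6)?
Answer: -717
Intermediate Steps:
p(o) = 3 (p(o) = -3 + 6 = 3)
p(11)*(-92 + (d - 1*76)) = 3*(-92 + (-71 - 1*76)) = 3*(-92 + (-71 - 76)) = 3*(-92 - 147) = 3*(-239) = -717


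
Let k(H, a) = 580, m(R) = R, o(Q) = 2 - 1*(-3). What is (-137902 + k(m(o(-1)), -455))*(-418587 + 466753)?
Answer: -6614251452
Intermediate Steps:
o(Q) = 5 (o(Q) = 2 + 3 = 5)
(-137902 + k(m(o(-1)), -455))*(-418587 + 466753) = (-137902 + 580)*(-418587 + 466753) = -137322*48166 = -6614251452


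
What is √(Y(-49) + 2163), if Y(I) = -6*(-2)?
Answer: 5*√87 ≈ 46.637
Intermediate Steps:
Y(I) = 12
√(Y(-49) + 2163) = √(12 + 2163) = √2175 = 5*√87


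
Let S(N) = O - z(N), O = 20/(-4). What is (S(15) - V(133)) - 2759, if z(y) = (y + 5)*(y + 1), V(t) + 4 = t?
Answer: -3213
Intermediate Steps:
V(t) = -4 + t
z(y) = (1 + y)*(5 + y) (z(y) = (5 + y)*(1 + y) = (1 + y)*(5 + y))
O = -5 (O = 20*(-1/4) = -5)
S(N) = -10 - N**2 - 6*N (S(N) = -5 - (5 + N**2 + 6*N) = -5 + (-5 - N**2 - 6*N) = -10 - N**2 - 6*N)
(S(15) - V(133)) - 2759 = ((-10 - 1*15**2 - 6*15) - (-4 + 133)) - 2759 = ((-10 - 1*225 - 90) - 1*129) - 2759 = ((-10 - 225 - 90) - 129) - 2759 = (-325 - 129) - 2759 = -454 - 2759 = -3213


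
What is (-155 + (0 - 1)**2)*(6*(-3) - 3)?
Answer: 3234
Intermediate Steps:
(-155 + (0 - 1)**2)*(6*(-3) - 3) = (-155 + (-1)**2)*(-18 - 3) = (-155 + 1)*(-21) = -154*(-21) = 3234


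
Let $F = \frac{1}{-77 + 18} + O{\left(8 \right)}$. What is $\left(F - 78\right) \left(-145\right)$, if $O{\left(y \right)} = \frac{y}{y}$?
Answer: $\frac{658880}{59} \approx 11167.0$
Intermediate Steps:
$O{\left(y \right)} = 1$
$F = \frac{58}{59}$ ($F = \frac{1}{-77 + 18} + 1 = \frac{1}{-59} + 1 = - \frac{1}{59} + 1 = \frac{58}{59} \approx 0.98305$)
$\left(F - 78\right) \left(-145\right) = \left(\frac{58}{59} - 78\right) \left(-145\right) = \left(- \frac{4544}{59}\right) \left(-145\right) = \frac{658880}{59}$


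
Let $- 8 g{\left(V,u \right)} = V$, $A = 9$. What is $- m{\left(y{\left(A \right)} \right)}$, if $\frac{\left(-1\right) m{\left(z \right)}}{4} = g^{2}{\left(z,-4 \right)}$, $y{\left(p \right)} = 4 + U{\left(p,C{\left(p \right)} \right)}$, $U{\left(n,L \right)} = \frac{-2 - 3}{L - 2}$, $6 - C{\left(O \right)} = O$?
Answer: $\frac{25}{16} \approx 1.5625$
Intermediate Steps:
$C{\left(O \right)} = 6 - O$
$U{\left(n,L \right)} = - \frac{5}{-2 + L}$
$g{\left(V,u \right)} = - \frac{V}{8}$
$y{\left(p \right)} = 4 - \frac{5}{4 - p}$ ($y{\left(p \right)} = 4 - \frac{5}{-2 - \left(-6 + p\right)} = 4 - \frac{5}{4 - p}$)
$m{\left(z \right)} = - \frac{z^{2}}{16}$ ($m{\left(z \right)} = - 4 \left(- \frac{z}{8}\right)^{2} = - 4 \frac{z^{2}}{64} = - \frac{z^{2}}{16}$)
$- m{\left(y{\left(A \right)} \right)} = - \frac{\left(-1\right) \left(\frac{-11 + 4 \cdot 9}{-4 + 9}\right)^{2}}{16} = - \frac{\left(-1\right) \left(\frac{-11 + 36}{5}\right)^{2}}{16} = - \frac{\left(-1\right) \left(\frac{1}{5} \cdot 25\right)^{2}}{16} = - \frac{\left(-1\right) 5^{2}}{16} = - \frac{\left(-1\right) 25}{16} = \left(-1\right) \left(- \frac{25}{16}\right) = \frac{25}{16}$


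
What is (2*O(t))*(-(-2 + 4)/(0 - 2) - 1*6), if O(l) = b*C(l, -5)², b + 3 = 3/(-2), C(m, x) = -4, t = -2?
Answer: 720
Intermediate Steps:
b = -9/2 (b = -3 + 3/(-2) = -3 + 3*(-½) = -3 - 3/2 = -9/2 ≈ -4.5000)
O(l) = -72 (O(l) = -9/2*(-4)² = -9/2*16 = -72)
(2*O(t))*(-(-2 + 4)/(0 - 2) - 1*6) = (2*(-72))*(-(-2 + 4)/(0 - 2) - 1*6) = -144*(-2/(-2) - 6) = -144*(-2*(-1)/2 - 6) = -144*(-1*(-1) - 6) = -144*(1 - 6) = -144*(-5) = 720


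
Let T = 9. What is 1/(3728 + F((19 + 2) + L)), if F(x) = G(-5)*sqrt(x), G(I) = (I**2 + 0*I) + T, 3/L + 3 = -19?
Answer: 20504/76306261 - 51*sqrt(1122)/152612522 ≈ 0.00025751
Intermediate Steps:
L = -3/22 (L = 3/(-3 - 19) = 3/(-22) = 3*(-1/22) = -3/22 ≈ -0.13636)
G(I) = 9 + I**2 (G(I) = (I**2 + 0*I) + 9 = (I**2 + 0) + 9 = I**2 + 9 = 9 + I**2)
F(x) = 34*sqrt(x) (F(x) = (9 + (-5)**2)*sqrt(x) = (9 + 25)*sqrt(x) = 34*sqrt(x))
1/(3728 + F((19 + 2) + L)) = 1/(3728 + 34*sqrt((19 + 2) - 3/22)) = 1/(3728 + 34*sqrt(21 - 3/22)) = 1/(3728 + 34*sqrt(459/22)) = 1/(3728 + 34*(3*sqrt(1122)/22)) = 1/(3728 + 51*sqrt(1122)/11)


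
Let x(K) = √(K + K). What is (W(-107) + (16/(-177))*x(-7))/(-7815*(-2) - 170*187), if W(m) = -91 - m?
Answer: -1/1010 + I*√14/178770 ≈ -0.0009901 + 2.093e-5*I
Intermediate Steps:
x(K) = √2*√K (x(K) = √(2*K) = √2*√K)
(W(-107) + (16/(-177))*x(-7))/(-7815*(-2) - 170*187) = ((-91 - 1*(-107)) + (16/(-177))*(√2*√(-7)))/(-7815*(-2) - 170*187) = ((-91 + 107) + (16*(-1/177))*(√2*(I*√7)))/(15630 - 31790) = (16 - 16*I*√14/177)/(-16160) = (16 - 16*I*√14/177)*(-1/16160) = -1/1010 + I*√14/178770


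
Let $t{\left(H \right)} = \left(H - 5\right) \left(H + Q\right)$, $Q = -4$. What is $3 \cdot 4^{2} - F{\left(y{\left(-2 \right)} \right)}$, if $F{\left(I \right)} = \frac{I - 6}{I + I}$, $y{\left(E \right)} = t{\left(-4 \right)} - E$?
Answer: $\frac{1759}{37} \approx 47.541$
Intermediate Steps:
$t{\left(H \right)} = \left(-5 + H\right) \left(-4 + H\right)$ ($t{\left(H \right)} = \left(H - 5\right) \left(H - 4\right) = \left(-5 + H\right) \left(-4 + H\right)$)
$y{\left(E \right)} = 72 - E$ ($y{\left(E \right)} = \left(20 + \left(-4\right)^{2} - -36\right) - E = \left(20 + 16 + 36\right) - E = 72 - E$)
$F{\left(I \right)} = \frac{-6 + I}{2 I}$
$3 \cdot 4^{2} - F{\left(y{\left(-2 \right)} \right)} = 3 \cdot 4^{2} - \frac{-6 + \left(72 - -2\right)}{2 \left(72 - -2\right)} = 3 \cdot 16 - \frac{-6 + \left(72 + 2\right)}{2 \left(72 + 2\right)} = 48 - \frac{-6 + 74}{2 \cdot 74} = 48 - \frac{1}{2} \cdot \frac{1}{74} \cdot 68 = 48 - \frac{17}{37} = \frac{1759}{37}$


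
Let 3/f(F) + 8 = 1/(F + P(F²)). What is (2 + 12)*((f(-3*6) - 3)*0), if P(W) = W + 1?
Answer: 0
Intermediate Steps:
P(W) = 1 + W
f(F) = 3/(-8 + 1/(1 + F + F²)) (f(F) = 3/(-8 + 1/(F + (1 + F²))) = 3/(-8 + 1/(1 + F + F²)))
(2 + 12)*((f(-3*6) - 3)*0) = (2 + 12)*((3*(-1 - (-3)*6 - (-3*6)²)/(7 + 8*(-3*6) + 8*(-3*6)²) - 3)*0) = 14*((3*(-1 - 1*(-18) - 1*(-18)²)/(7 + 8*(-18) + 8*(-18)²) - 3)*0) = 14*((3*(-1 + 18 - 1*324)/(7 - 144 + 8*324) - 3)*0) = 14*((3*(-1 + 18 - 324)/(7 - 144 + 2592) - 3)*0) = 14*((3*(-307)/2455 - 3)*0) = 14*((3*(1/2455)*(-307) - 3)*0) = 14*((-921/2455 - 3)*0) = 14*(-8286/2455*0) = 14*0 = 0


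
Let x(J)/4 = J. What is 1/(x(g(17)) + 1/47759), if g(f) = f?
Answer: 47759/3247613 ≈ 0.014706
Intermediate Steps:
x(J) = 4*J
1/(x(g(17)) + 1/47759) = 1/(4*17 + 1/47759) = 1/(68 + 1/47759) = 1/(3247613/47759) = 47759/3247613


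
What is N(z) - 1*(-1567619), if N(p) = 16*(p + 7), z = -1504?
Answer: 1543667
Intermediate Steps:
N(p) = 112 + 16*p (N(p) = 16*(7 + p) = 112 + 16*p)
N(z) - 1*(-1567619) = (112 + 16*(-1504)) - 1*(-1567619) = (112 - 24064) + 1567619 = -23952 + 1567619 = 1543667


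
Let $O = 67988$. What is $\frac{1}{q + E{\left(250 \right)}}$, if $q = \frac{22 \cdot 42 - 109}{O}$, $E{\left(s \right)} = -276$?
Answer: $- \frac{67988}{18763873} \approx -0.0036233$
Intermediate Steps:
$q = \frac{815}{67988}$ ($q = \frac{22 \cdot 42 - 109}{67988} = \left(924 - 109\right) \frac{1}{67988} = 815 \cdot \frac{1}{67988} = \frac{815}{67988} \approx 0.011987$)
$\frac{1}{q + E{\left(250 \right)}} = \frac{1}{\frac{815}{67988} - 276} = \frac{1}{- \frac{18763873}{67988}} = - \frac{67988}{18763873}$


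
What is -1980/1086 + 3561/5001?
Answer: -335263/301727 ≈ -1.1111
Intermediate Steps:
-1980/1086 + 3561/5001 = -1980*1/1086 + 3561*(1/5001) = -330/181 + 1187/1667 = -335263/301727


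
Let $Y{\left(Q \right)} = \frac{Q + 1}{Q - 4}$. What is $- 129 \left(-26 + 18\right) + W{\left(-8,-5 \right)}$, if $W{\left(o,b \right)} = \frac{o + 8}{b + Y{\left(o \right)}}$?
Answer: $1032$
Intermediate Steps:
$Y{\left(Q \right)} = \frac{1 + Q}{-4 + Q}$
$W{\left(o,b \right)} = \frac{8 + o}{b + \frac{1 + o}{-4 + o}}$ ($W{\left(o,b \right)} = \frac{o + 8}{b + \frac{1 + o}{-4 + o}} = \frac{8 + o}{b + \frac{1 + o}{-4 + o}}$)
$- 129 \left(-26 + 18\right) + W{\left(-8,-5 \right)} = - 129 \left(-26 + 18\right) + \frac{\left(-4 - 8\right) \left(8 - 8\right)}{1 - 8 - 5 \left(-4 - 8\right)} = \left(-129\right) \left(-8\right) + \frac{1}{1 - 8 - -60} \left(-12\right) 0 = 1032 + \frac{1}{1 - 8 + 60} \left(-12\right) 0 = 1032 + \frac{1}{53} \left(-12\right) 0 = 1032 + 0 = 1032$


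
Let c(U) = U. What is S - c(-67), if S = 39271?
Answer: 39338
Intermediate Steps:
S - c(-67) = 39271 - 1*(-67) = 39271 + 67 = 39338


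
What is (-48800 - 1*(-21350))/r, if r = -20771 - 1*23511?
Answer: 13725/22141 ≈ 0.61989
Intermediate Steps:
r = -44282 (r = -20771 - 23511 = -44282)
(-48800 - 1*(-21350))/r = (-48800 - 1*(-21350))/(-44282) = (-48800 + 21350)*(-1/44282) = -27450*(-1/44282) = 13725/22141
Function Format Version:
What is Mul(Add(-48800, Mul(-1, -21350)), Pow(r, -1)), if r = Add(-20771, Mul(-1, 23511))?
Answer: Rational(13725, 22141) ≈ 0.61989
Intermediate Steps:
r = -44282 (r = Add(-20771, -23511) = -44282)
Mul(Add(-48800, Mul(-1, -21350)), Pow(r, -1)) = Mul(Add(-48800, Mul(-1, -21350)), Pow(-44282, -1)) = Mul(Add(-48800, 21350), Rational(-1, 44282)) = Mul(-27450, Rational(-1, 44282)) = Rational(13725, 22141)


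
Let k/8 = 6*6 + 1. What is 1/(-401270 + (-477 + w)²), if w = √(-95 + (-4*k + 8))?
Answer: I/(2*(-87506*I + 477*√1271)) ≈ -5.5059e-6 + 1.07e-6*I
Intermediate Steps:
k = 296 (k = 8*(6*6 + 1) = 8*(36 + 1) = 8*37 = 296)
w = I*√1271 (w = √(-95 + (-4*296 + 8)) = √(-95 + (-1184 + 8)) = √(-95 - 1176) = √(-1271) = I*√1271 ≈ 35.651*I)
1/(-401270 + (-477 + w)²) = 1/(-401270 + (-477 + I*√1271)²)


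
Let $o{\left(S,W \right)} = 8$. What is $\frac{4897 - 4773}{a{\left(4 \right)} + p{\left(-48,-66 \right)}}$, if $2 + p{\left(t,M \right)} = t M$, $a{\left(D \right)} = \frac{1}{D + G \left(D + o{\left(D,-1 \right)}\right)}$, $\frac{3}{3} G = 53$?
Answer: $\frac{79360}{2026241} \approx 0.039166$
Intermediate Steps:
$G = 53$
$a{\left(D \right)} = \frac{1}{424 + 54 D}$ ($a{\left(D \right)} = \frac{1}{D + 53 \left(D + 8\right)} = \frac{1}{D + 53 \left(8 + D\right)} = \frac{1}{D + \left(424 + 53 D\right)} = \frac{1}{424 + 54 D}$)
$p{\left(t,M \right)} = -2 + M t$ ($p{\left(t,M \right)} = -2 + t M = -2 + M t$)
$\frac{4897 - 4773}{a{\left(4 \right)} + p{\left(-48,-66 \right)}} = \frac{4897 - 4773}{\frac{1}{2 \left(212 + 27 \cdot 4\right)} - -3166} = \frac{124}{\frac{1}{2 \left(212 + 108\right)} + \left(-2 + 3168\right)} = \frac{124}{\frac{1}{2 \cdot 320} + 3166} = \frac{124}{\frac{1}{2} \cdot \frac{1}{320} + 3166} = \frac{124}{\frac{1}{640} + 3166} = \frac{124}{\frac{2026241}{640}} = 124 \cdot \frac{640}{2026241} = \frac{79360}{2026241}$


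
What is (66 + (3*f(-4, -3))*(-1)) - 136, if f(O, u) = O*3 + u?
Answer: -25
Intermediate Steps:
f(O, u) = u + 3*O (f(O, u) = 3*O + u = u + 3*O)
(66 + (3*f(-4, -3))*(-1)) - 136 = (66 + (3*(-3 + 3*(-4)))*(-1)) - 136 = (66 + (3*(-3 - 12))*(-1)) - 136 = (66 + (3*(-15))*(-1)) - 136 = (66 - 45*(-1)) - 136 = (66 + 45) - 136 = 111 - 136 = -25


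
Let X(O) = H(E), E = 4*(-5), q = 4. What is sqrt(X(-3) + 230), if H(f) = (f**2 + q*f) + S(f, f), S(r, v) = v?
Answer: sqrt(530) ≈ 23.022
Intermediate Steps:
E = -20
H(f) = f**2 + 5*f (H(f) = (f**2 + 4*f) + f = f**2 + 5*f)
X(O) = 300 (X(O) = -20*(5 - 20) = -20*(-15) = 300)
sqrt(X(-3) + 230) = sqrt(300 + 230) = sqrt(530)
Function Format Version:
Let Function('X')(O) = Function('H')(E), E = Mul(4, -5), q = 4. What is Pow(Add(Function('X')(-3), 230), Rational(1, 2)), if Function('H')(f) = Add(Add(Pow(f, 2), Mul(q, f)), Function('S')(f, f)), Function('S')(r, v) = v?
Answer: Pow(530, Rational(1, 2)) ≈ 23.022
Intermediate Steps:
E = -20
Function('H')(f) = Add(Pow(f, 2), Mul(5, f)) (Function('H')(f) = Add(Add(Pow(f, 2), Mul(4, f)), f) = Add(Pow(f, 2), Mul(5, f)))
Function('X')(O) = 300 (Function('X')(O) = Mul(-20, Add(5, -20)) = Mul(-20, -15) = 300)
Pow(Add(Function('X')(-3), 230), Rational(1, 2)) = Pow(Add(300, 230), Rational(1, 2)) = Pow(530, Rational(1, 2))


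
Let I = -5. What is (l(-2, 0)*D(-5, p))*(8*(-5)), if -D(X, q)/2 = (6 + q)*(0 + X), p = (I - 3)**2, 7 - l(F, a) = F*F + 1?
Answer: -56000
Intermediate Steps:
l(F, a) = 6 - F**2 (l(F, a) = 7 - (F*F + 1) = 7 - (F**2 + 1) = 7 - (1 + F**2) = 7 + (-1 - F**2) = 6 - F**2)
p = 64 (p = (-5 - 3)**2 = (-8)**2 = 64)
D(X, q) = -2*X*(6 + q) (D(X, q) = -2*(6 + q)*(0 + X) = -2*(6 + q)*X = -2*X*(6 + q))
(l(-2, 0)*D(-5, p))*(8*(-5)) = ((6 - 1*(-2)**2)*(-2*(-5)*(6 + 64)))*(8*(-5)) = ((6 - 1*4)*(-2*(-5)*70))*(-40) = ((6 - 4)*700)*(-40) = (2*700)*(-40) = 1400*(-40) = -56000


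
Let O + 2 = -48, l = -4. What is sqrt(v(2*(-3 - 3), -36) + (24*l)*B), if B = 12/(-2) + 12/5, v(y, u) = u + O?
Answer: sqrt(6490)/5 ≈ 16.112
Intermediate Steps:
O = -50 (O = -2 - 48 = -50)
v(y, u) = -50 + u (v(y, u) = u - 50 = -50 + u)
B = -18/5 (B = 12*(-1/2) + 12*(1/5) = -6 + 12/5 = -18/5 ≈ -3.6000)
sqrt(v(2*(-3 - 3), -36) + (24*l)*B) = sqrt((-50 - 36) + (24*(-4))*(-18/5)) = sqrt(-86 - 96*(-18/5)) = sqrt(-86 + 1728/5) = sqrt(1298/5) = sqrt(6490)/5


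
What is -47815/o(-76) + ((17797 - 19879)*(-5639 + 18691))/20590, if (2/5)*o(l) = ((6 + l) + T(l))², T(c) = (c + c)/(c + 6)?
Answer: -38408298152941/29010671710 ≈ -1323.9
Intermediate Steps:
T(c) = 2*c/(6 + c) (T(c) = (2*c)/(6 + c) = 2*c/(6 + c))
o(l) = 5*(6 + l + 2*l/(6 + l))²/2 (o(l) = 5*((6 + l) + 2*l/(6 + l))²/2 = 5*(6 + l + 2*l/(6 + l))²/2)
-47815/o(-76) + ((17797 - 19879)*(-5639 + 18691))/20590 = -47815*2*(6 - 76)²/(5*((6 - 76)² + 2*(-76))²) + ((17797 - 19879)*(-5639 + 18691))/20590 = -47815*1960/((-70)² - 152)² - 2082*13052*(1/20590) = -47815*1960/(4900 - 152)² - 27174264*1/20590 = -47815/((5/2)*(1/4900)*4748²) - 13587132/10295 = -47815/((5/2)*(1/4900)*22543504) - 13587132/10295 = -47815/2817938/245 - 13587132/10295 = -47815*245/2817938 - 13587132/10295 = -11714675/2817938 - 13587132/10295 = -38408298152941/29010671710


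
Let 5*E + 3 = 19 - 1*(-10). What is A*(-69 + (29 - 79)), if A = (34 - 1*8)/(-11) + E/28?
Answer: 28509/110 ≈ 259.17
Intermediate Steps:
E = 26/5 (E = -⅗ + (19 - 1*(-10))/5 = -⅗ + (19 + 10)/5 = -⅗ + (⅕)*29 = -⅗ + 29/5 = 26/5 ≈ 5.2000)
A = -1677/770 (A = (34 - 1*8)/(-11) + (26/5)/28 = (34 - 8)*(-1/11) + (26/5)*(1/28) = 26*(-1/11) + 13/70 = -26/11 + 13/70 = -1677/770 ≈ -2.1779)
A*(-69 + (29 - 79)) = -1677*(-69 + (29 - 79))/770 = -1677*(-69 - 50)/770 = -1677/770*(-119) = 28509/110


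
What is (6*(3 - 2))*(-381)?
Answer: -2286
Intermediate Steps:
(6*(3 - 2))*(-381) = (6*1)*(-381) = 6*(-381) = -2286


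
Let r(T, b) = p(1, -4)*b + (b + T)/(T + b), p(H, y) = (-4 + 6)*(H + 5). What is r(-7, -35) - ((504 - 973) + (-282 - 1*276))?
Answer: 608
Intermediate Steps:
p(H, y) = 10 + 2*H (p(H, y) = 2*(5 + H) = 10 + 2*H)
r(T, b) = 1 + 12*b (r(T, b) = (10 + 2*1)*b + (b + T)/(T + b) = (10 + 2)*b + (T + b)/(T + b) = 12*b + 1 = 1 + 12*b)
r(-7, -35) - ((504 - 973) + (-282 - 1*276)) = (1 + 12*(-35)) - ((504 - 973) + (-282 - 1*276)) = (1 - 420) - (-469 + (-282 - 276)) = -419 - (-469 - 558) = -419 - 1*(-1027) = -419 + 1027 = 608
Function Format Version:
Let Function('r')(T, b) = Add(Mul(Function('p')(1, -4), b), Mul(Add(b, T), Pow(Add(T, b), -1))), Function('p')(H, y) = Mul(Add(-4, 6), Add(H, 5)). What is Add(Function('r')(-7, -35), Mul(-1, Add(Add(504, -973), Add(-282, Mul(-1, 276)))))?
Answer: 608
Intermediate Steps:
Function('p')(H, y) = Add(10, Mul(2, H)) (Function('p')(H, y) = Mul(2, Add(5, H)) = Add(10, Mul(2, H)))
Function('r')(T, b) = Add(1, Mul(12, b)) (Function('r')(T, b) = Add(Mul(Add(10, Mul(2, 1)), b), Mul(Add(b, T), Pow(Add(T, b), -1))) = Add(Mul(Add(10, 2), b), Mul(Add(T, b), Pow(Add(T, b), -1))) = Add(Mul(12, b), 1) = Add(1, Mul(12, b)))
Add(Function('r')(-7, -35), Mul(-1, Add(Add(504, -973), Add(-282, Mul(-1, 276))))) = Add(Add(1, Mul(12, -35)), Mul(-1, Add(Add(504, -973), Add(-282, Mul(-1, 276))))) = Add(Add(1, -420), Mul(-1, Add(-469, Add(-282, -276)))) = Add(-419, Mul(-1, Add(-469, -558))) = Add(-419, Mul(-1, -1027)) = Add(-419, 1027) = 608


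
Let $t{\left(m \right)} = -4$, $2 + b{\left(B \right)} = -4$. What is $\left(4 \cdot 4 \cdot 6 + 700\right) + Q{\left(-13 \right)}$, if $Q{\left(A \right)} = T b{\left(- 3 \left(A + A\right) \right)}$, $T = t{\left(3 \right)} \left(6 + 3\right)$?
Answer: $1012$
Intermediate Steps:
$b{\left(B \right)} = -6$ ($b{\left(B \right)} = -2 - 4 = -6$)
$T = -36$ ($T = - 4 \left(6 + 3\right) = \left(-4\right) 9 = -36$)
$Q{\left(A \right)} = 216$ ($Q{\left(A \right)} = \left(-36\right) \left(-6\right) = 216$)
$\left(4 \cdot 4 \cdot 6 + 700\right) + Q{\left(-13 \right)} = \left(4 \cdot 4 \cdot 6 + 700\right) + 216 = \left(16 \cdot 6 + 700\right) + 216 = \left(96 + 700\right) + 216 = 796 + 216 = 1012$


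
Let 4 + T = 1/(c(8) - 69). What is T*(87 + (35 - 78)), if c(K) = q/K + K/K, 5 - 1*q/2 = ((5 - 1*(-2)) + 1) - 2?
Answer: -48224/273 ≈ -176.64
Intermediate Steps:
q = -2 (q = 10 - 2*(((5 - 1*(-2)) + 1) - 2) = 10 - 2*(((5 + 2) + 1) - 2) = 10 - 2*((7 + 1) - 2) = 10 - 2*(8 - 2) = 10 - 2*6 = 10 - 12 = -2)
c(K) = 1 - 2/K (c(K) = -2/K + K/K = -2/K + 1 = 1 - 2/K)
T = -1096/273 (T = -4 + 1/((-2 + 8)/8 - 69) = -4 + 1/((⅛)*6 - 69) = -4 + 1/(¾ - 69) = -4 + 1/(-273/4) = -4 - 4/273 = -1096/273 ≈ -4.0146)
T*(87 + (35 - 78)) = -1096*(87 + (35 - 78))/273 = -1096*(87 - 43)/273 = -1096/273*44 = -48224/273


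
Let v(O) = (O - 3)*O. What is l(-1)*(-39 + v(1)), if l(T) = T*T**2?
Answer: 41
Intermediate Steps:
v(O) = O*(-3 + O) (v(O) = (-3 + O)*O = O*(-3 + O))
l(T) = T**3
l(-1)*(-39 + v(1)) = (-1)**3*(-39 + 1*(-3 + 1)) = -(-39 + 1*(-2)) = -(-39 - 2) = -1*(-41) = 41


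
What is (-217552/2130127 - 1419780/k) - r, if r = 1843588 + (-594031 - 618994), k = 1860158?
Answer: -1249264548154781217/1981186390033 ≈ -6.3056e+5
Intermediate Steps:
r = 630563 (r = 1843588 - 1213025 = 630563)
(-217552/2130127 - 1419780/k) - r = (-217552/2130127 - 1419780/1860158) - 1*630563 = (-217552*1/2130127 - 1419780*1/1860158) - 630563 = (-217552/2130127 - 709890/930079) - 630563 = -1714496402638/1981186390033 - 630563 = -1249264548154781217/1981186390033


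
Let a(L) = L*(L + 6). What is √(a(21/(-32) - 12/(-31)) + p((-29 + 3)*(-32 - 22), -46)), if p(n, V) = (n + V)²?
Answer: √1814773884601/992 ≈ 1358.0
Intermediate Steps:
a(L) = L*(6 + L)
p(n, V) = (V + n)²
√(a(21/(-32) - 12/(-31)) + p((-29 + 3)*(-32 - 22), -46)) = √((21/(-32) - 12/(-31))*(6 + (21/(-32) - 12/(-31))) + (-46 + (-29 + 3)*(-32 - 22))²) = √((21*(-1/32) - 12*(-1/31))*(6 + (21*(-1/32) - 12*(-1/31))) + (-46 - 26*(-54))²) = √((-21/32 + 12/31)*(6 + (-21/32 + 12/31)) + (-46 + 1404)²) = √(-267*(6 - 267/992)/992 + 1358²) = √(-267/992*5685/992 + 1844164) = √(-1517895/984064 + 1844164) = √(1814773884601/984064) = √1814773884601/992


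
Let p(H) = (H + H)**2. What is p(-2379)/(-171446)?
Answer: -11319282/85723 ≈ -132.04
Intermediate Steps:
p(H) = 4*H**2 (p(H) = (2*H)**2 = 4*H**2)
p(-2379)/(-171446) = (4*(-2379)**2)/(-171446) = (4*5659641)*(-1/171446) = 22638564*(-1/171446) = -11319282/85723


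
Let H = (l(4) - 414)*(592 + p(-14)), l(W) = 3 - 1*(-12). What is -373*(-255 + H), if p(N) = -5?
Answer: 87456564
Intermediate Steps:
l(W) = 15 (l(W) = 3 + 12 = 15)
H = -234213 (H = (15 - 414)*(592 - 5) = -399*587 = -234213)
-373*(-255 + H) = -373*(-255 - 234213) = -373*(-234468) = 87456564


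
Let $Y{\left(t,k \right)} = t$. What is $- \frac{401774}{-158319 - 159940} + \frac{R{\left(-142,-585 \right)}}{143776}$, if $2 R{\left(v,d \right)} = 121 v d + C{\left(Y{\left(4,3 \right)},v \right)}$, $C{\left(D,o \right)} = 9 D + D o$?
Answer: $\frac{1657166197095}{45758005984} \approx 36.216$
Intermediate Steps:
$R{\left(v,d \right)} = 18 + 2 v + \frac{121 d v}{2}$ ($R{\left(v,d \right)} = \frac{121 v d + 4 \left(9 + v\right)}{2} = \frac{121 d v + \left(36 + 4 v\right)}{2} = \frac{36 + 4 v + 121 d v}{2} = 18 + 2 v + \frac{121 d v}{2}$)
$- \frac{401774}{-158319 - 159940} + \frac{R{\left(-142,-585 \right)}}{143776} = - \frac{401774}{-158319 - 159940} + \frac{18 + 2 \left(-142\right) + \frac{121}{2} \left(-585\right) \left(-142\right)}{143776} = - \frac{401774}{-318259} + \left(18 - 284 + 5025735\right) \frac{1}{143776} = \left(-401774\right) \left(- \frac{1}{318259}\right) + 5025469 \cdot \frac{1}{143776} = \frac{401774}{318259} + \frac{5025469}{143776} = \frac{1657166197095}{45758005984}$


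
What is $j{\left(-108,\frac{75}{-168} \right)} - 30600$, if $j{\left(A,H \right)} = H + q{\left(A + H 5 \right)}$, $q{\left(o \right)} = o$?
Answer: $- \frac{859899}{28} \approx -30711.0$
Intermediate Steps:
$j{\left(A,H \right)} = A + 6 H$ ($j{\left(A,H \right)} = H + \left(A + H 5\right) = H + \left(A + 5 H\right) = A + 6 H$)
$j{\left(-108,\frac{75}{-168} \right)} - 30600 = \left(-108 + 6 \frac{75}{-168}\right) - 30600 = \left(-108 + 6 \cdot 75 \left(- \frac{1}{168}\right)\right) - 30600 = \left(-108 + 6 \left(- \frac{25}{56}\right)\right) - 30600 = \left(-108 - \frac{75}{28}\right) - 30600 = - \frac{3099}{28} - 30600 = - \frac{859899}{28}$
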